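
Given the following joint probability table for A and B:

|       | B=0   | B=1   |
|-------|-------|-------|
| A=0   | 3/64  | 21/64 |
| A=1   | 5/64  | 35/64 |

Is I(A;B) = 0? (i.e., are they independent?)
Marginal P(A) (row sums):
  P(A=0) = 3/64 + 21/64 = 3/8
  P(A=1) = 5/64 + 35/64 = 5/8
Marginal P(B) (column sums):
  P(B=0) = 3/64 + 5/64 = 1/8
  P(B=1) = 21/64 + 35/64 = 7/8

A and B are independent iff P(A=i,B=j) = P(A=i)·P(B=j) for every cell.
  P(A=0)·P(B=0) = 3/8 × 1/8 = 3/64 = P(A=0,B=0) ✓
  P(A=0)·P(B=1) = 3/8 × 7/8 = 21/64 = P(A=0,B=1) ✓
  P(A=1)·P(B=0) = 5/8 × 1/8 = 5/64 = P(A=1,B=0) ✓
  P(A=1)·P(B=1) = 5/8 × 7/8 = 35/64 = P(A=1,B=1) ✓

Yes, A and B are independent: every cell factors, so I(A;B) = 0 bits.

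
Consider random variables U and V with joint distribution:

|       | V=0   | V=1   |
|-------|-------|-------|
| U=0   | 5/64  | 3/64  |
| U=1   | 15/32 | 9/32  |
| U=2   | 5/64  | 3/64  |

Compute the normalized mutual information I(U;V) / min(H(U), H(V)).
Marginal P(U) (row sums):
  P(U=0) = 5/64 + 3/64 = 1/8
  P(U=1) = 15/32 + 9/32 = 3/4
  P(U=2) = 5/64 + 3/64 = 1/8
Marginal P(V) (column sums):
  P(V=0) = 5/64 + 15/32 + 5/64 = 5/8
  P(V=1) = 3/64 + 9/32 + 3/64 = 3/8

H(U) = -[(1/8)·log₂(1/8) + (3/4)·log₂(3/4) + (1/8)·log₂(1/8)]
  = 0.3750 + 0.3113 + 0.3750
  = 1.0613 bits
H(V) = -[(5/8)·log₂(5/8) + (3/8)·log₂(3/8)]
  = 0.4238 + 0.5306
  = 0.9544 bits
H(U,V) = -[(5/64)·log₂(5/64) + (3/64)·log₂(3/64) + (15/32)·log₂(15/32) + (9/32)·log₂(9/32) + (5/64)·log₂(5/64) + (3/64)·log₂(3/64)]
  = 0.2873 + 0.2070 + 0.5124 + 0.5147 + 0.2873 + 0.2070
  = 2.0157 bits

I(U;V) = H(U) + H(V) - H(U,V)
  = 1.0613 + 0.9544 - 2.0157
  = 0.0000 bits

min(H(U), H(V)) = min(1.0613, 0.9544) = 0.9544 bits
Normalized MI = 0.0000 / 0.9544 = 0.0000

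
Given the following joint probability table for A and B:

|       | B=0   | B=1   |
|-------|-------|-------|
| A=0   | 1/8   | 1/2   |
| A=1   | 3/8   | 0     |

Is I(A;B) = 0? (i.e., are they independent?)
Marginal P(A) (row sums):
  P(A=0) = 1/8 + 1/2 = 5/8
  P(A=1) = 3/8 + 0 = 3/8
Marginal P(B) (column sums):
  P(B=0) = 1/8 + 3/8 = 1/2
  P(B=1) = 1/2 + 0 = 1/2

A and B are independent iff P(A=i,B=j) = P(A=i)·P(B=j) for every cell.
  P(A=0)·P(B=0) = 5/8 × 1/2 = 5/16, but P(A=0,B=0) = 1/8 ✗

No, A and B are not independent. Quantitatively, I(A;B) > 0:

H(A) = -[(5/8)·log₂(5/8) + (3/8)·log₂(3/8)]
  = 0.4238 + 0.5306
  = 0.9544 bits
H(B) = -[(1/2)·log₂(1/2) + (1/2)·log₂(1/2)]
  = 0.5000 + 0.5000
  = 1.0000 bits
H(A,B) = -[(1/8)·log₂(1/8) + (1/2)·log₂(1/2) + (3/8)·log₂(3/8)]
  = 0.3750 + 0.5000 + 0.5306
  = 1.4056 bits
I(A;B) = H(A) + H(B) - H(A,B) = 0.9544 + 1.0000 - 1.4056 = 0.5488 bits > 0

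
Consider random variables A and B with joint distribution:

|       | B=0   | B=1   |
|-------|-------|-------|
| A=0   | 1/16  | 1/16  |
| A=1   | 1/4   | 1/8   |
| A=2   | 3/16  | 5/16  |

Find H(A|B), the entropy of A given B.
Marginal P(B) (column sums):
  P(B=0) = 1/16 + 1/4 + 3/16 = 1/2
  P(B=1) = 1/16 + 1/8 + 5/16 = 1/2

H(A|B) = -Σ P(A,B)·log₂ P(A|B), where P(A|B) = P(A,B) / P(B)
  (A=0,B=0): P(A|B) = (1/16)/(1/2) = 1/8;  -(1/16)·log₂(1/8) = 0.1875
  (A=0,B=1): P(A|B) = (1/16)/(1/2) = 1/8;  -(1/16)·log₂(1/8) = 0.1875
  (A=1,B=0): P(A|B) = (1/4)/(1/2) = 1/2;  -(1/4)·log₂(1/2) = 0.2500
  (A=1,B=1): P(A|B) = (1/8)/(1/2) = 1/4;  -(1/8)·log₂(1/4) = 0.2500
  (A=2,B=0): P(A|B) = (3/16)/(1/2) = 3/8;  -(3/16)·log₂(3/8) = 0.2653
  (A=2,B=1): P(A|B) = (5/16)/(1/2) = 5/8;  -(5/16)·log₂(5/8) = 0.2119
H(A|B) = 0.1875 + 0.1875 + 0.2500 + 0.2500 + 0.2653 + 0.2119
  = 1.3522 bits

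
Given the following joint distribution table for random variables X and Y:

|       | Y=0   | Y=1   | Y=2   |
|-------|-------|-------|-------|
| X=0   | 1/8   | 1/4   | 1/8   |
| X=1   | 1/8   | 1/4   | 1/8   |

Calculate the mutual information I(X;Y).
Marginal P(X) (row sums):
  P(X=0) = 1/8 + 1/4 + 1/8 = 1/2
  P(X=1) = 1/8 + 1/4 + 1/8 = 1/2
Marginal P(Y) (column sums):
  P(Y=0) = 1/8 + 1/8 = 1/4
  P(Y=1) = 1/4 + 1/4 = 1/2
  P(Y=2) = 1/8 + 1/8 = 1/4

H(X) = -[(1/2)·log₂(1/2) + (1/2)·log₂(1/2)]
  = 0.5000 + 0.5000
  = 1.0000 bits
H(Y) = -[(1/4)·log₂(1/4) + (1/2)·log₂(1/2) + (1/4)·log₂(1/4)]
  = 0.5000 + 0.5000 + 0.5000
  = 1.5000 bits
H(X,Y) = -[(1/8)·log₂(1/8) + (1/4)·log₂(1/4) + (1/8)·log₂(1/8) + (1/8)·log₂(1/8) + (1/4)·log₂(1/4) + (1/8)·log₂(1/8)]
  = 0.3750 + 0.5000 + 0.3750 + 0.3750 + 0.5000 + 0.3750
  = 2.5000 bits

I(X;Y) = H(X) + H(Y) - H(X,Y)
  = 1.0000 + 1.5000 - 2.5000
  = 0.0000 bits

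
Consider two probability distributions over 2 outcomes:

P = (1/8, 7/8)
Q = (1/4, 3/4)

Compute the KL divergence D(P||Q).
D(P||Q) = Σ P(i) log₂(P(i)/Q(i))
  i=0: (1/8) × log₂((1/8)/(1/4)) = (1/8) × log₂(1/2) = -0.1250
  i=1: (7/8) × log₂((7/8)/(3/4)) = (7/8) × log₂(7/6) = 0.1946
D(P||Q) = -0.1250 + 0.1946
  = 0.0696 bits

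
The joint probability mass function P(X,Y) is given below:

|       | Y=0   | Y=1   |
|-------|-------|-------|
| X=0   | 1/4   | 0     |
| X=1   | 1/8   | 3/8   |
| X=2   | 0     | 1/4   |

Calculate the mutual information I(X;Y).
Marginal P(X) (row sums):
  P(X=0) = 1/4 + 0 = 1/4
  P(X=1) = 1/8 + 3/8 = 1/2
  P(X=2) = 0 + 1/4 = 1/4
Marginal P(Y) (column sums):
  P(Y=0) = 1/4 + 1/8 + 0 = 3/8
  P(Y=1) = 0 + 3/8 + 1/4 = 5/8

H(X) = -[(1/4)·log₂(1/4) + (1/2)·log₂(1/2) + (1/4)·log₂(1/4)]
  = 0.5000 + 0.5000 + 0.5000
  = 1.5000 bits
H(Y) = -[(3/8)·log₂(3/8) + (5/8)·log₂(5/8)]
  = 0.5306 + 0.4238
  = 0.9544 bits
H(X,Y) = -[(1/4)·log₂(1/4) + (1/8)·log₂(1/8) + (3/8)·log₂(3/8) + (1/4)·log₂(1/4)]
  = 0.5000 + 0.3750 + 0.5306 + 0.5000
  = 1.9056 bits

I(X;Y) = H(X) + H(Y) - H(X,Y)
  = 1.5000 + 0.9544 - 1.9056
  = 0.5488 bits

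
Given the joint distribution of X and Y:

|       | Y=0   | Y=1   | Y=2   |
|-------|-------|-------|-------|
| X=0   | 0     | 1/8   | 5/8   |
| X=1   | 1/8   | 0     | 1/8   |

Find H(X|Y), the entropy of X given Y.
Marginal P(Y) (column sums):
  P(Y=0) = 0 + 1/8 = 1/8
  P(Y=1) = 1/8 + 0 = 1/8
  P(Y=2) = 5/8 + 1/8 = 3/4

H(X|Y) = -Σ P(X,Y)·log₂ P(X|Y), where P(X|Y) = P(X,Y) / P(Y)
  (cells with P(X,Y) = 0 contribute 0)
  (X=0,Y=1): P(X|Y) = (1/8)/(1/8) = 1;  -(1/8)·log₂(1) = 0.0000
  (X=0,Y=2): P(X|Y) = (5/8)/(3/4) = 5/6;  -(5/8)·log₂(5/6) = 0.1644
  (X=1,Y=0): P(X|Y) = (1/8)/(1/8) = 1;  -(1/8)·log₂(1) = 0.0000
  (X=1,Y=2): P(X|Y) = (1/8)/(3/4) = 1/6;  -(1/8)·log₂(1/6) = 0.3231
H(X|Y) = 0.0000 + 0.1644 + 0.0000 + 0.3231
  = 0.4875 bits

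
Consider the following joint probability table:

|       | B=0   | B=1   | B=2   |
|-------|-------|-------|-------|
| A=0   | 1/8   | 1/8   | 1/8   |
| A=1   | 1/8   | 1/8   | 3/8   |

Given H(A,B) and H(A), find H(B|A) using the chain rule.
From the chain rule: H(A,B) = H(A) + H(B|A)
Therefore: H(B|A) = H(A,B) - H(A)

H(A,B) = -[(1/8)·log₂(1/8) + (1/8)·log₂(1/8) + (1/8)·log₂(1/8) + (1/8)·log₂(1/8) + (1/8)·log₂(1/8) + (3/8)·log₂(3/8)]
  = 0.3750 + 0.3750 + 0.3750 + 0.3750 + 0.3750 + 0.5306
  = 2.4056 bits
Marginal P(A) (row sums):
  P(A=0) = 1/8 + 1/8 + 1/8 = 3/8
  P(A=1) = 1/8 + 1/8 + 3/8 = 5/8
H(A) = -[(3/8)·log₂(3/8) + (5/8)·log₂(5/8)]
  = 0.5306 + 0.4238
  = 0.9544 bits

H(B|A) = 2.4056 - 0.9544 = 1.4512 bits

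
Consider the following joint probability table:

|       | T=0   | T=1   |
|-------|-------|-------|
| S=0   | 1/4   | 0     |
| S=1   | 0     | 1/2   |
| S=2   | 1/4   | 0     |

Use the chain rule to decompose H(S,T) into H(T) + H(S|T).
By the chain rule: H(S,T) = H(T) + H(S|T)

Marginal P(T) (column sums):
  P(T=0) = 1/4 + 0 + 1/4 = 1/2
  P(T=1) = 0 + 1/2 + 0 = 1/2
H(T) = -[(1/2)·log₂(1/2) + (1/2)·log₂(1/2)]
  = 0.5000 + 0.5000
  = 1.0000 bits
H(S|T) = -Σ P(S,T)·log₂ P(S|T), where P(S|T) = P(S,T) / P(T)
  (cells with P(S,T) = 0 contribute 0)
  (S=0,T=0): P(S|T) = (1/4)/(1/2) = 1/2;  -(1/4)·log₂(1/2) = 0.2500
  (S=1,T=1): P(S|T) = (1/2)/(1/2) = 1;  -(1/2)·log₂(1) = 0.0000
  (S=2,T=0): P(S|T) = (1/4)/(1/2) = 1/2;  -(1/4)·log₂(1/2) = 0.2500
H(S|T) = 0.2500 + 0.0000 + 0.2500
  = 0.5000 bits

H(S,T) = H(T) + H(S|T) = 1.0000 + 0.5000 = 1.5000 bits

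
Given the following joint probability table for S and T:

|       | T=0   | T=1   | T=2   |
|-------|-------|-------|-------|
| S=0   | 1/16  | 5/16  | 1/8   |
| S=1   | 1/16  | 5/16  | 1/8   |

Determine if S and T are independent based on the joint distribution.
Marginal P(S) (row sums):
  P(S=0) = 1/16 + 5/16 + 1/8 = 1/2
  P(S=1) = 1/16 + 5/16 + 1/8 = 1/2
Marginal P(T) (column sums):
  P(T=0) = 1/16 + 1/16 = 1/8
  P(T=1) = 5/16 + 5/16 = 5/8
  P(T=2) = 1/8 + 1/8 = 1/4

S and T are independent iff P(S=i,T=j) = P(S=i)·P(T=j) for every cell.
  P(S=0)·P(T=0) = 1/2 × 1/8 = 1/16 = P(S=0,T=0) ✓
  P(S=0)·P(T=1) = 1/2 × 5/8 = 5/16 = P(S=0,T=1) ✓
  P(S=0)·P(T=2) = 1/2 × 1/4 = 1/8 = P(S=0,T=2) ✓
  P(S=1)·P(T=0) = 1/2 × 1/8 = 1/16 = P(S=1,T=0) ✓
  P(S=1)·P(T=1) = 1/2 × 5/8 = 5/16 = P(S=1,T=1) ✓
  P(S=1)·P(T=2) = 1/2 × 1/4 = 1/8 = P(S=1,T=2) ✓

Yes, S and T are independent: every cell factors, so I(S;T) = 0 bits.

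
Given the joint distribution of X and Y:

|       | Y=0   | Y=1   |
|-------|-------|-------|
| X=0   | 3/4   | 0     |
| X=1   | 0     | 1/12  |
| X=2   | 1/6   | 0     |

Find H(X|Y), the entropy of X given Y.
Marginal P(Y) (column sums):
  P(Y=0) = 3/4 + 0 + 1/6 = 11/12
  P(Y=1) = 0 + 1/12 + 0 = 1/12

H(X|Y) = -Σ P(X,Y)·log₂ P(X|Y), where P(X|Y) = P(X,Y) / P(Y)
  (cells with P(X,Y) = 0 contribute 0)
  (X=0,Y=0): P(X|Y) = (3/4)/(11/12) = 9/11;  -(3/4)·log₂(9/11) = 0.2171
  (X=1,Y=1): P(X|Y) = (1/12)/(1/12) = 1;  -(1/12)·log₂(1) = 0.0000
  (X=2,Y=0): P(X|Y) = (1/6)/(11/12) = 2/11;  -(1/6)·log₂(2/11) = 0.4099
H(X|Y) = 0.2171 + 0.0000 + 0.4099
  = 0.6270 bits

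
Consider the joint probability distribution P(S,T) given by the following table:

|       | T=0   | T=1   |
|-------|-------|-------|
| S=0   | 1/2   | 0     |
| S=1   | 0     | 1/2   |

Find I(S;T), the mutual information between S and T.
Marginal P(S) (row sums):
  P(S=0) = 1/2 + 0 = 1/2
  P(S=1) = 0 + 1/2 = 1/2
Marginal P(T) (column sums):
  P(T=0) = 1/2 + 0 = 1/2
  P(T=1) = 0 + 1/2 = 1/2

H(S) = -[(1/2)·log₂(1/2) + (1/2)·log₂(1/2)]
  = 0.5000 + 0.5000
  = 1.0000 bits
H(T) = -[(1/2)·log₂(1/2) + (1/2)·log₂(1/2)]
  = 0.5000 + 0.5000
  = 1.0000 bits
H(S,T) = -[(1/2)·log₂(1/2) + (1/2)·log₂(1/2)]
  = 0.5000 + 0.5000
  = 1.0000 bits

I(S;T) = H(S) + H(T) - H(S,T)
  = 1.0000 + 1.0000 - 1.0000
  = 1.0000 bits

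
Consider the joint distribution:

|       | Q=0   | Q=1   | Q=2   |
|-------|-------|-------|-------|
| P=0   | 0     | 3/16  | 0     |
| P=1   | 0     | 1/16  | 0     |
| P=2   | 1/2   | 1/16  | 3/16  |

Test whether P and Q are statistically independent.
Marginal P(P) (row sums):
  P(P=0) = 0 + 3/16 + 0 = 3/16
  P(P=1) = 0 + 1/16 + 0 = 1/16
  P(P=2) = 1/2 + 1/16 + 3/16 = 3/4
Marginal P(Q) (column sums):
  P(Q=0) = 0 + 0 + 1/2 = 1/2
  P(Q=1) = 3/16 + 1/16 + 1/16 = 5/16
  P(Q=2) = 0 + 0 + 3/16 = 3/16

P and Q are independent iff P(P=i,Q=j) = P(P=i)·P(Q=j) for every cell.
  P(P=0)·P(Q=0) = 3/16 × 1/2 = 3/32, but P(P=0,Q=0) = 0 ✗

No, P and Q are not independent. Quantitatively, I(P;Q) > 0:

H(P) = -[(3/16)·log₂(3/16) + (1/16)·log₂(1/16) + (3/4)·log₂(3/4)]
  = 0.4528 + 0.2500 + 0.3113
  = 1.0141 bits
H(Q) = -[(1/2)·log₂(1/2) + (5/16)·log₂(5/16) + (3/16)·log₂(3/16)]
  = 0.5000 + 0.5244 + 0.4528
  = 1.4772 bits
H(P,Q) = -[(3/16)·log₂(3/16) + (1/16)·log₂(1/16) + (1/2)·log₂(1/2) + (1/16)·log₂(1/16) + (3/16)·log₂(3/16)]
  = 0.4528 + 0.2500 + 0.5000 + 0.2500 + 0.4528
  = 1.9056 bits
I(P;Q) = H(P) + H(Q) - H(P,Q) = 1.0141 + 1.4772 - 1.9056 = 0.5857 bits > 0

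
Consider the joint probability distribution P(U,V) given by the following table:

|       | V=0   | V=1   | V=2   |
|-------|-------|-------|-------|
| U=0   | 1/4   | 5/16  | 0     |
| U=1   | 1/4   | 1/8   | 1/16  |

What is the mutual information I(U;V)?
Marginal P(U) (row sums):
  P(U=0) = 1/4 + 5/16 + 0 = 9/16
  P(U=1) = 1/4 + 1/8 + 1/16 = 7/16
Marginal P(V) (column sums):
  P(V=0) = 1/4 + 1/4 = 1/2
  P(V=1) = 5/16 + 1/8 = 7/16
  P(V=2) = 0 + 1/16 = 1/16

H(U) = -[(9/16)·log₂(9/16) + (7/16)·log₂(7/16)]
  = 0.4669 + 0.5218
  = 0.9887 bits
H(V) = -[(1/2)·log₂(1/2) + (7/16)·log₂(7/16) + (1/16)·log₂(1/16)]
  = 0.5000 + 0.5218 + 0.2500
  = 1.2718 bits
H(U,V) = -[(1/4)·log₂(1/4) + (5/16)·log₂(5/16) + (1/4)·log₂(1/4) + (1/8)·log₂(1/8) + (1/16)·log₂(1/16)]
  = 0.5000 + 0.5244 + 0.5000 + 0.3750 + 0.2500
  = 2.1494 bits

I(U;V) = H(U) + H(V) - H(U,V)
  = 0.9887 + 1.2718 - 2.1494
  = 0.1111 bits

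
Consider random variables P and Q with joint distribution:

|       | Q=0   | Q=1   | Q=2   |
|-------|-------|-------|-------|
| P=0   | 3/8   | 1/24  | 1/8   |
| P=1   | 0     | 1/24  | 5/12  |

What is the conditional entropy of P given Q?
Marginal P(Q) (column sums):
  P(Q=0) = 3/8 + 0 = 3/8
  P(Q=1) = 1/24 + 1/24 = 1/12
  P(Q=2) = 1/8 + 5/12 = 13/24

H(P|Q) = -Σ P(P,Q)·log₂ P(P|Q), where P(P|Q) = P(P,Q) / P(Q)
  (cells with P(P,Q) = 0 contribute 0)
  (P=0,Q=0): P(P|Q) = (3/8)/(3/8) = 1;  -(3/8)·log₂(1) = 0.0000
  (P=0,Q=1): P(P|Q) = (1/24)/(1/12) = 1/2;  -(1/24)·log₂(1/2) = 0.0417
  (P=0,Q=2): P(P|Q) = (1/8)/(13/24) = 3/13;  -(1/8)·log₂(3/13) = 0.2644
  (P=1,Q=1): P(P|Q) = (1/24)/(1/12) = 1/2;  -(1/24)·log₂(1/2) = 0.0417
  (P=1,Q=2): P(P|Q) = (5/12)/(13/24) = 10/13;  -(5/12)·log₂(10/13) = 0.1577
H(P|Q) = 0.0000 + 0.0417 + 0.2644 + 0.0417 + 0.1577
  = 0.5055 bits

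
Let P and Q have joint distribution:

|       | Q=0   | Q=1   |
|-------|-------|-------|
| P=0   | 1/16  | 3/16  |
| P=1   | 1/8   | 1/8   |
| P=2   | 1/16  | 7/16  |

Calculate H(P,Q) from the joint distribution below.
H(P,Q) = -Σ P(P,Q) log₂ P(P,Q), summed over the non-zero cells:
H(P,Q) = -[(1/16)·log₂(1/16) + (3/16)·log₂(3/16) + (1/8)·log₂(1/8) + (1/8)·log₂(1/8) + (1/16)·log₂(1/16) + (7/16)·log₂(7/16)]
  = 0.2500 + 0.4528 + 0.3750 + 0.3750 + 0.2500 + 0.5218
  = 2.2246 bits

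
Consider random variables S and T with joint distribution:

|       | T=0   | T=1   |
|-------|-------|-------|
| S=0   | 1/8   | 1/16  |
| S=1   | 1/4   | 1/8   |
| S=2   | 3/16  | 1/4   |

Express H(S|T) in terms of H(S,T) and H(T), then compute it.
H(S|T) = H(S,T) - H(T)

Marginal P(T) (column sums):
  P(T=0) = 1/8 + 1/4 + 3/16 = 9/16
  P(T=1) = 1/16 + 1/8 + 1/4 = 7/16

H(S,T) = -[(1/8)·log₂(1/8) + (1/16)·log₂(1/16) + (1/4)·log₂(1/4) + (1/8)·log₂(1/8) + (3/16)·log₂(3/16) + (1/4)·log₂(1/4)]
  = 0.3750 + 0.2500 + 0.5000 + 0.3750 + 0.4528 + 0.5000
  = 2.4528 bits
H(T) = -[(9/16)·log₂(9/16) + (7/16)·log₂(7/16)]
  = 0.4669 + 0.5218
  = 0.9887 bits

H(S|T) = 2.4528 - 0.9887 = 1.4641 bits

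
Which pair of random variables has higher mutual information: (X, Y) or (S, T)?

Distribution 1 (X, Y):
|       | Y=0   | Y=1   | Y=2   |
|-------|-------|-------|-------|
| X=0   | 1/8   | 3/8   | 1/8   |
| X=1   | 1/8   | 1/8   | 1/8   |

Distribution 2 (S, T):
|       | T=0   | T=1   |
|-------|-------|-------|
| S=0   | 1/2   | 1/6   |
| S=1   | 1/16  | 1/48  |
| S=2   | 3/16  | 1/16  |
Distribution 1 (X, Y):
Marginal P(X) (row sums):
  P(X=0) = 1/8 + 3/8 + 1/8 = 5/8
  P(X=1) = 1/8 + 1/8 + 1/8 = 3/8
Marginal P(Y) (column sums):
  P(Y=0) = 1/8 + 1/8 = 1/4
  P(Y=1) = 3/8 + 1/8 = 1/2
  P(Y=2) = 1/8 + 1/8 = 1/4

H(X) = -[(5/8)·log₂(5/8) + (3/8)·log₂(3/8)]
  = 0.4238 + 0.5306
  = 0.9544 bits
H(Y) = -[(1/4)·log₂(1/4) + (1/2)·log₂(1/2) + (1/4)·log₂(1/4)]
  = 0.5000 + 0.5000 + 0.5000
  = 1.5000 bits
H(X,Y) = -[(1/8)·log₂(1/8) + (3/8)·log₂(3/8) + (1/8)·log₂(1/8) + (1/8)·log₂(1/8) + (1/8)·log₂(1/8) + (1/8)·log₂(1/8)]
  = 0.3750 + 0.5306 + 0.3750 + 0.3750 + 0.3750 + 0.3750
  = 2.4056 bits

I(X;Y) = H(X) + H(Y) - H(X,Y)
  = 0.9544 + 1.5000 - 2.4056
  = 0.0488 bits

Distribution 2 (S, T):
Marginal P(S) (row sums):
  P(S=0) = 1/2 + 1/6 = 2/3
  P(S=1) = 1/16 + 1/48 = 1/12
  P(S=2) = 3/16 + 1/16 = 1/4
Marginal P(T) (column sums):
  P(T=0) = 1/2 + 1/16 + 3/16 = 3/4
  P(T=1) = 1/6 + 1/48 + 1/16 = 1/4

H(S) = -[(2/3)·log₂(2/3) + (1/12)·log₂(1/12) + (1/4)·log₂(1/4)]
  = 0.3900 + 0.2987 + 0.5000
  = 1.1887 bits
H(T) = -[(3/4)·log₂(3/4) + (1/4)·log₂(1/4)]
  = 0.3113 + 0.5000
  = 0.8113 bits
H(S,T) = -[(1/2)·log₂(1/2) + (1/6)·log₂(1/6) + (1/16)·log₂(1/16) + (1/48)·log₂(1/48) + (3/16)·log₂(3/16) + (1/16)·log₂(1/16)]
  = 0.5000 + 0.4308 + 0.2500 + 0.1164 + 0.4528 + 0.2500
  = 2.0000 bits

I(S;T) = H(S) + H(T) - H(S,T)
  = 1.1887 + 0.8113 - 2.0000
  = 0.0000 bits

I(X;Y) = 0.0488 bits > I(S;T) = 0.0000 bits, so (X, Y) has the higher mutual information (stronger dependence).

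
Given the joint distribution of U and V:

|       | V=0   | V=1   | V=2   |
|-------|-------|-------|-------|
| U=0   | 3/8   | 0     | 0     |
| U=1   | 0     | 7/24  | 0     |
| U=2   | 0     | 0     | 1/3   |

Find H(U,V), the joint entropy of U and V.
H(U,V) = -Σ P(U,V) log₂ P(U,V), summed over the non-zero cells:
H(U,V) = -[(3/8)·log₂(3/8) + (7/24)·log₂(7/24) + (1/3)·log₂(1/3)]
  = 0.5306 + 0.5185 + 0.5283
  = 1.5774 bits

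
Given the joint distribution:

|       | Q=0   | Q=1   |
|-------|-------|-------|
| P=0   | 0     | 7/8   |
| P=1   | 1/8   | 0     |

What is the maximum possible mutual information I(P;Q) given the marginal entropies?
The upper bound on mutual information is I(P;Q) ≤ min(H(P), H(Q)).

Marginal P(P) (row sums):
  P(P=0) = 0 + 7/8 = 7/8
  P(P=1) = 1/8 + 0 = 1/8
Marginal P(Q) (column sums):
  P(Q=0) = 0 + 1/8 = 1/8
  P(Q=1) = 7/8 + 0 = 7/8

H(P) = -[(7/8)·log₂(7/8) + (1/8)·log₂(1/8)]
  = 0.1686 + 0.3750
  = 0.5436 bits
H(Q) = -[(1/8)·log₂(1/8) + (7/8)·log₂(7/8)]
  = 0.3750 + 0.1686
  = 0.5436 bits

Maximum possible I(P;Q) = min(0.5436, 0.5436) = 0.5436 bits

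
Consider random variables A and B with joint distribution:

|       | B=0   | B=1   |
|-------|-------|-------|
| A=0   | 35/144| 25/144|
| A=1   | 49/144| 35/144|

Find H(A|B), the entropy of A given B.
Marginal P(B) (column sums):
  P(B=0) = 35/144 + 49/144 = 7/12
  P(B=1) = 25/144 + 35/144 = 5/12

H(A|B) = -Σ P(A,B)·log₂ P(A|B), where P(A|B) = P(A,B) / P(B)
  (A=0,B=0): P(A|B) = (35/144)/(7/12) = 5/12;  -(35/144)·log₂(5/12) = 0.3070
  (A=0,B=1): P(A|B) = (25/144)/(5/12) = 5/12;  -(25/144)·log₂(5/12) = 0.2193
  (A=1,B=0): P(A|B) = (49/144)/(7/12) = 7/12;  -(49/144)·log₂(7/12) = 0.2646
  (A=1,B=1): P(A|B) = (35/144)/(5/12) = 7/12;  -(35/144)·log₂(7/12) = 0.1890
H(A|B) = 0.3070 + 0.2193 + 0.2646 + 0.1890
  = 0.9799 bits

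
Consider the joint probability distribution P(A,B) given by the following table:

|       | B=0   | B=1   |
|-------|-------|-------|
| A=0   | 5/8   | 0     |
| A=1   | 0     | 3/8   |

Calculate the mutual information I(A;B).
Marginal P(A) (row sums):
  P(A=0) = 5/8 + 0 = 5/8
  P(A=1) = 0 + 3/8 = 3/8
Marginal P(B) (column sums):
  P(B=0) = 5/8 + 0 = 5/8
  P(B=1) = 0 + 3/8 = 3/8

H(A) = -[(5/8)·log₂(5/8) + (3/8)·log₂(3/8)]
  = 0.4238 + 0.5306
  = 0.9544 bits
H(B) = -[(5/8)·log₂(5/8) + (3/8)·log₂(3/8)]
  = 0.4238 + 0.5306
  = 0.9544 bits
H(A,B) = -[(5/8)·log₂(5/8) + (3/8)·log₂(3/8)]
  = 0.4238 + 0.5306
  = 0.9544 bits

I(A;B) = H(A) + H(B) - H(A,B)
  = 0.9544 + 0.9544 - 0.9544
  = 0.9544 bits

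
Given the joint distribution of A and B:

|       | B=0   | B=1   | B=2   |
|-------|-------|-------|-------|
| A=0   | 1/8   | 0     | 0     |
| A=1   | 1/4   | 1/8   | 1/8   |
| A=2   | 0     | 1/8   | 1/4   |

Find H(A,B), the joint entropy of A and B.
H(A,B) = -Σ P(A,B) log₂ P(A,B), summed over the non-zero cells:
H(A,B) = -[(1/8)·log₂(1/8) + (1/4)·log₂(1/4) + (1/8)·log₂(1/8) + (1/8)·log₂(1/8) + (1/8)·log₂(1/8) + (1/4)·log₂(1/4)]
  = 0.3750 + 0.5000 + 0.3750 + 0.3750 + 0.3750 + 0.5000
  = 2.5000 bits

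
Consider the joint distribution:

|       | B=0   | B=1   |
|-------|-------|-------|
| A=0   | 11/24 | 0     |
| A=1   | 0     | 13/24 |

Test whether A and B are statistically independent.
Marginal P(A) (row sums):
  P(A=0) = 11/24 + 0 = 11/24
  P(A=1) = 0 + 13/24 = 13/24
Marginal P(B) (column sums):
  P(B=0) = 11/24 + 0 = 11/24
  P(B=1) = 0 + 13/24 = 13/24

A and B are independent iff P(A=i,B=j) = P(A=i)·P(B=j) for every cell.
  P(A=0)·P(B=0) = 11/24 × 11/24 = 121/576, but P(A=0,B=0) = 11/24 ✗

No, A and B are not independent. Quantitatively, I(A;B) > 0:

H(A) = -[(11/24)·log₂(11/24) + (13/24)·log₂(13/24)]
  = 0.5159 + 0.4791
  = 0.9950 bits
H(B) = -[(11/24)·log₂(11/24) + (13/24)·log₂(13/24)]
  = 0.5159 + 0.4791
  = 0.9950 bits
H(A,B) = -[(11/24)·log₂(11/24) + (13/24)·log₂(13/24)]
  = 0.5159 + 0.4791
  = 0.9950 bits
I(A;B) = H(A) + H(B) - H(A,B) = 0.9950 + 0.9950 - 0.9950 = 0.9950 bits > 0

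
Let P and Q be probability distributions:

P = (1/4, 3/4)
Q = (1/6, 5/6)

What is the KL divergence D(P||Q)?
D(P||Q) = Σ P(i) log₂(P(i)/Q(i))
  i=0: (1/4) × log₂((1/4)/(1/6)) = (1/4) × log₂(3/2) = 0.1462
  i=1: (3/4) × log₂((3/4)/(5/6)) = (3/4) × log₂(9/10) = -0.1140
D(P||Q) = 0.1462 - 0.1140
  = 0.0322 bits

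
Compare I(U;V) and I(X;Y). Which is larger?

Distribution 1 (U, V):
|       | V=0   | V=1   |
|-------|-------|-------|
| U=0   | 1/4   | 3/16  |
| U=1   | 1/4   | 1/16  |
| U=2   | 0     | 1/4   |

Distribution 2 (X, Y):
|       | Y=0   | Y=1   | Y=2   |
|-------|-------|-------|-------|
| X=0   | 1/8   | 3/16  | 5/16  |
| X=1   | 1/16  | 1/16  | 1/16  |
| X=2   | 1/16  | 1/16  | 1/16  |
Distribution 1 (U, V):
Marginal P(U) (row sums):
  P(U=0) = 1/4 + 3/16 = 7/16
  P(U=1) = 1/4 + 1/16 = 5/16
  P(U=2) = 0 + 1/4 = 1/4
Marginal P(V) (column sums):
  P(V=0) = 1/4 + 1/4 + 0 = 1/2
  P(V=1) = 3/16 + 1/16 + 1/4 = 1/2

H(U) = -[(7/16)·log₂(7/16) + (5/16)·log₂(5/16) + (1/4)·log₂(1/4)]
  = 0.5218 + 0.5244 + 0.5000
  = 1.5462 bits
H(V) = -[(1/2)·log₂(1/2) + (1/2)·log₂(1/2)]
  = 0.5000 + 0.5000
  = 1.0000 bits
H(U,V) = -[(1/4)·log₂(1/4) + (3/16)·log₂(3/16) + (1/4)·log₂(1/4) + (1/16)·log₂(1/16) + (1/4)·log₂(1/4)]
  = 0.5000 + 0.4528 + 0.5000 + 0.2500 + 0.5000
  = 2.2028 bits

I(U;V) = H(U) + H(V) - H(U,V)
  = 1.5462 + 1.0000 - 2.2028
  = 0.3434 bits

Distribution 2 (X, Y):
Marginal P(X) (row sums):
  P(X=0) = 1/8 + 3/16 + 5/16 = 5/8
  P(X=1) = 1/16 + 1/16 + 1/16 = 3/16
  P(X=2) = 1/16 + 1/16 + 1/16 = 3/16
Marginal P(Y) (column sums):
  P(Y=0) = 1/8 + 1/16 + 1/16 = 1/4
  P(Y=1) = 3/16 + 1/16 + 1/16 = 5/16
  P(Y=2) = 5/16 + 1/16 + 1/16 = 7/16

H(X) = -[(5/8)·log₂(5/8) + (3/16)·log₂(3/16) + (3/16)·log₂(3/16)]
  = 0.4238 + 0.4528 + 0.4528
  = 1.3294 bits
H(Y) = -[(1/4)·log₂(1/4) + (5/16)·log₂(5/16) + (7/16)·log₂(7/16)]
  = 0.5000 + 0.5244 + 0.5218
  = 1.5462 bits
H(X,Y) = -[(1/8)·log₂(1/8) + (3/16)·log₂(3/16) + (5/16)·log₂(5/16) + (1/16)·log₂(1/16) + (1/16)·log₂(1/16) + (1/16)·log₂(1/16) + (1/16)·log₂(1/16) + (1/16)·log₂(1/16) + (1/16)·log₂(1/16)]
  = 0.3750 + 0.4528 + 0.5244 + 0.2500 + 0.2500 + 0.2500 + 0.2500 + 0.2500 + 0.2500
  = 2.8522 bits

I(X;Y) = H(X) + H(Y) - H(X,Y)
  = 1.3294 + 1.5462 - 2.8522
  = 0.0234 bits

I(U;V) = 0.3434 bits > I(X;Y) = 0.0234 bits, so (U, V) has the higher mutual information (stronger dependence).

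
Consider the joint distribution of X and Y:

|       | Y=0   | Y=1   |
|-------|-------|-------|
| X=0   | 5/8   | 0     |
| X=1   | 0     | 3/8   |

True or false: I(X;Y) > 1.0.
Marginal P(X) (row sums):
  P(X=0) = 5/8 + 0 = 5/8
  P(X=1) = 0 + 3/8 = 3/8
Marginal P(Y) (column sums):
  P(Y=0) = 5/8 + 0 = 5/8
  P(Y=1) = 0 + 3/8 = 3/8

H(X) = -[(5/8)·log₂(5/8) + (3/8)·log₂(3/8)]
  = 0.4238 + 0.5306
  = 0.9544 bits
H(Y) = -[(5/8)·log₂(5/8) + (3/8)·log₂(3/8)]
  = 0.4238 + 0.5306
  = 0.9544 bits
H(X,Y) = -[(5/8)·log₂(5/8) + (3/8)·log₂(3/8)]
  = 0.4238 + 0.5306
  = 0.9544 bits

I(X;Y) = H(X) + H(Y) - H(X,Y)
  = 0.9544 + 0.9544 - 0.9544
  = 0.9544 bits

False. I(X;Y) = 0.9544 bits, which is ≤ 1.0 bits.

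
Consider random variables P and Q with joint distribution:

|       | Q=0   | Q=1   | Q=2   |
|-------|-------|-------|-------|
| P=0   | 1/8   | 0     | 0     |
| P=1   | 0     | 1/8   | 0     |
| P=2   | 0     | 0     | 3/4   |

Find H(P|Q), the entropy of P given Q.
Marginal P(Q) (column sums):
  P(Q=0) = 1/8 + 0 + 0 = 1/8
  P(Q=1) = 0 + 1/8 + 0 = 1/8
  P(Q=2) = 0 + 0 + 3/4 = 3/4

H(P|Q) = -Σ P(P,Q)·log₂ P(P|Q), where P(P|Q) = P(P,Q) / P(Q)
  (cells with P(P,Q) = 0 contribute 0)
  (P=0,Q=0): P(P|Q) = (1/8)/(1/8) = 1;  -(1/8)·log₂(1) = 0.0000
  (P=1,Q=1): P(P|Q) = (1/8)/(1/8) = 1;  -(1/8)·log₂(1) = 0.0000
  (P=2,Q=2): P(P|Q) = (3/4)/(3/4) = 1;  -(3/4)·log₂(1) = 0.0000
H(P|Q) = 0.0000 + 0.0000 + 0.0000
  = 0.0000 bits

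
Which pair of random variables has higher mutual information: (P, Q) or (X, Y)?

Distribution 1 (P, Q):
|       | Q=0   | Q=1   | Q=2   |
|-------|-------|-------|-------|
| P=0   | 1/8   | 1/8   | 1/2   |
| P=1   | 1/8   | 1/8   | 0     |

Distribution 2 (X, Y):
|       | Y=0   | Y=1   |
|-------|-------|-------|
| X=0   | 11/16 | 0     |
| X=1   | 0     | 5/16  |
Distribution 1 (P, Q):
Marginal P(P) (row sums):
  P(P=0) = 1/8 + 1/8 + 1/2 = 3/4
  P(P=1) = 1/8 + 1/8 + 0 = 1/4
Marginal P(Q) (column sums):
  P(Q=0) = 1/8 + 1/8 = 1/4
  P(Q=1) = 1/8 + 1/8 = 1/4
  P(Q=2) = 1/2 + 0 = 1/2

H(P) = -[(3/4)·log₂(3/4) + (1/4)·log₂(1/4)]
  = 0.3113 + 0.5000
  = 0.8113 bits
H(Q) = -[(1/4)·log₂(1/4) + (1/4)·log₂(1/4) + (1/2)·log₂(1/2)]
  = 0.5000 + 0.5000 + 0.5000
  = 1.5000 bits
H(P,Q) = -[(1/8)·log₂(1/8) + (1/8)·log₂(1/8) + (1/2)·log₂(1/2) + (1/8)·log₂(1/8) + (1/8)·log₂(1/8)]
  = 0.3750 + 0.3750 + 0.5000 + 0.3750 + 0.3750
  = 2.0000 bits

I(P;Q) = H(P) + H(Q) - H(P,Q)
  = 0.8113 + 1.5000 - 2.0000
  = 0.3113 bits

Distribution 2 (X, Y):
Marginal P(X) (row sums):
  P(X=0) = 11/16 + 0 = 11/16
  P(X=1) = 0 + 5/16 = 5/16
Marginal P(Y) (column sums):
  P(Y=0) = 11/16 + 0 = 11/16
  P(Y=1) = 0 + 5/16 = 5/16

H(X) = -[(11/16)·log₂(11/16) + (5/16)·log₂(5/16)]
  = 0.3716 + 0.5244
  = 0.8960 bits
H(Y) = -[(11/16)·log₂(11/16) + (5/16)·log₂(5/16)]
  = 0.3716 + 0.5244
  = 0.8960 bits
H(X,Y) = -[(11/16)·log₂(11/16) + (5/16)·log₂(5/16)]
  = 0.3716 + 0.5244
  = 0.8960 bits

I(X;Y) = H(X) + H(Y) - H(X,Y)
  = 0.8960 + 0.8960 - 0.8960
  = 0.8960 bits

I(X;Y) = 0.8960 bits > I(P;Q) = 0.3113 bits, so (X, Y) has the higher mutual information (stronger dependence).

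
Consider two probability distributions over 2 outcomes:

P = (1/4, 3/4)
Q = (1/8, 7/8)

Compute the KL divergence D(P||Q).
D(P||Q) = Σ P(i) log₂(P(i)/Q(i))
  i=0: (1/4) × log₂((1/4)/(1/8)) = (1/4) × log₂(2) = 0.2500
  i=1: (3/4) × log₂((3/4)/(7/8)) = (3/4) × log₂(6/7) = -0.1668
D(P||Q) = 0.2500 - 0.1668
  = 0.0832 bits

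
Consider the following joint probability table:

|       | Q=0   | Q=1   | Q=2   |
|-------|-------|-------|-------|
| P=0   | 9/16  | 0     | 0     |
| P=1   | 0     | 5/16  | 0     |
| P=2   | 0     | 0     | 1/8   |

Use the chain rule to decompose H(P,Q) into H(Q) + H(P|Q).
By the chain rule: H(P,Q) = H(Q) + H(P|Q)

Marginal P(Q) (column sums):
  P(Q=0) = 9/16 + 0 + 0 = 9/16
  P(Q=1) = 0 + 5/16 + 0 = 5/16
  P(Q=2) = 0 + 0 + 1/8 = 1/8
H(Q) = -[(9/16)·log₂(9/16) + (5/16)·log₂(5/16) + (1/8)·log₂(1/8)]
  = 0.4669 + 0.5244 + 0.3750
  = 1.3663 bits
H(P|Q) = -Σ P(P,Q)·log₂ P(P|Q), where P(P|Q) = P(P,Q) / P(Q)
  (cells with P(P,Q) = 0 contribute 0)
  (P=0,Q=0): P(P|Q) = (9/16)/(9/16) = 1;  -(9/16)·log₂(1) = 0.0000
  (P=1,Q=1): P(P|Q) = (5/16)/(5/16) = 1;  -(5/16)·log₂(1) = 0.0000
  (P=2,Q=2): P(P|Q) = (1/8)/(1/8) = 1;  -(1/8)·log₂(1) = 0.0000
H(P|Q) = 0.0000 + 0.0000 + 0.0000
  = 0.0000 bits

H(P,Q) = H(Q) + H(P|Q) = 1.3663 + 0.0000 = 1.3663 bits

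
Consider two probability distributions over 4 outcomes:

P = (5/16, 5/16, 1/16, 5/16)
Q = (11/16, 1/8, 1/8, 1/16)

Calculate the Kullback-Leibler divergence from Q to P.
D(P||Q) = Σ P(i) log₂(P(i)/Q(i))
  i=0: (5/16) × log₂((5/16)/(11/16)) = (5/16) × log₂(5/11) = -0.3555
  i=1: (5/16) × log₂((5/16)/(1/8)) = (5/16) × log₂(5/2) = 0.4131
  i=2: (1/16) × log₂((1/16)/(1/8)) = (1/16) × log₂(1/2) = -0.0625
  i=3: (5/16) × log₂((5/16)/(1/16)) = (5/16) × log₂(5) = 0.7256
D(P||Q) = -0.3555 + 0.4131 - 0.0625 + 0.7256
  = 0.7207 bits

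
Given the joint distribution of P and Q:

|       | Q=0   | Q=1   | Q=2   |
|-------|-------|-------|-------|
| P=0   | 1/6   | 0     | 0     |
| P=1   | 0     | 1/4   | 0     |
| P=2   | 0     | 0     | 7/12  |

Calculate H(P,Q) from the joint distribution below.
H(P,Q) = -Σ P(P,Q) log₂ P(P,Q), summed over the non-zero cells:
H(P,Q) = -[(1/6)·log₂(1/6) + (1/4)·log₂(1/4) + (7/12)·log₂(7/12)]
  = 0.4308 + 0.5000 + 0.4536
  = 1.3844 bits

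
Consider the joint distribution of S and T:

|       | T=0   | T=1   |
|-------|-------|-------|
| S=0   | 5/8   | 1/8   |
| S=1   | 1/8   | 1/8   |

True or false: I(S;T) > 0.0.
Marginal P(S) (row sums):
  P(S=0) = 5/8 + 1/8 = 3/4
  P(S=1) = 1/8 + 1/8 = 1/4
Marginal P(T) (column sums):
  P(T=0) = 5/8 + 1/8 = 3/4
  P(T=1) = 1/8 + 1/8 = 1/4

H(S) = -[(3/4)·log₂(3/4) + (1/4)·log₂(1/4)]
  = 0.3113 + 0.5000
  = 0.8113 bits
H(T) = -[(3/4)·log₂(3/4) + (1/4)·log₂(1/4)]
  = 0.3113 + 0.5000
  = 0.8113 bits
H(S,T) = -[(5/8)·log₂(5/8) + (1/8)·log₂(1/8) + (1/8)·log₂(1/8) + (1/8)·log₂(1/8)]
  = 0.4238 + 0.3750 + 0.3750 + 0.3750
  = 1.5488 bits

I(S;T) = H(S) + H(T) - H(S,T)
  = 0.8113 + 0.8113 - 1.5488
  = 0.0738 bits

True. I(S;T) = 0.0738 bits, which is > 0.0 bits.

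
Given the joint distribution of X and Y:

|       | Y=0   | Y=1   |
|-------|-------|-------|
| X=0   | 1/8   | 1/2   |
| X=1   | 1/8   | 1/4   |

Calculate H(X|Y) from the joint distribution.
Marginal P(Y) (column sums):
  P(Y=0) = 1/8 + 1/8 = 1/4
  P(Y=1) = 1/2 + 1/4 = 3/4

H(X|Y) = -Σ P(X,Y)·log₂ P(X|Y), where P(X|Y) = P(X,Y) / P(Y)
  (X=0,Y=0): P(X|Y) = (1/8)/(1/4) = 1/2;  -(1/8)·log₂(1/2) = 0.1250
  (X=0,Y=1): P(X|Y) = (1/2)/(3/4) = 2/3;  -(1/2)·log₂(2/3) = 0.2925
  (X=1,Y=0): P(X|Y) = (1/8)/(1/4) = 1/2;  -(1/8)·log₂(1/2) = 0.1250
  (X=1,Y=1): P(X|Y) = (1/4)/(3/4) = 1/3;  -(1/4)·log₂(1/3) = 0.3962
H(X|Y) = 0.1250 + 0.2925 + 0.1250 + 0.3962
  = 0.9387 bits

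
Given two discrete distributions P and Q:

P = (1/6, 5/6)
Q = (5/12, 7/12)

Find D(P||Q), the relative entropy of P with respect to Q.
D(P||Q) = Σ P(i) log₂(P(i)/Q(i))
  i=0: (1/6) × log₂((1/6)/(5/12)) = (1/6) × log₂(2/5) = -0.2203
  i=1: (5/6) × log₂((5/6)/(7/12)) = (5/6) × log₂(10/7) = 0.4288
D(P||Q) = -0.2203 + 0.4288
  = 0.2085 bits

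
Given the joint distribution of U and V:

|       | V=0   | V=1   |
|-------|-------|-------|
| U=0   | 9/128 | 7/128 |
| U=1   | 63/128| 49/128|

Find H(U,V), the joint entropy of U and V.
H(U,V) = -Σ P(U,V) log₂ P(U,V), summed over the non-zero cells:
H(U,V) = -[(9/128)·log₂(9/128) + (7/128)·log₂(7/128) + (63/128)·log₂(63/128) + (49/128)·log₂(49/128)]
  = 0.2693 + 0.2293 + 0.5034 + 0.5303
  = 1.5323 bits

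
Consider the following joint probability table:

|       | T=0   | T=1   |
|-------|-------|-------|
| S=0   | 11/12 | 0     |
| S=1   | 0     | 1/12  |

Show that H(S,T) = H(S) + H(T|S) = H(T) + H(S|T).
Marginal P(S) (row sums):
  P(S=0) = 11/12 + 0 = 11/12
  P(S=1) = 0 + 1/12 = 1/12
Marginal P(T) (column sums):
  P(T=0) = 11/12 + 0 = 11/12
  P(T=1) = 0 + 1/12 = 1/12

Decomposition 1: H(S) + H(T|S)
H(S) = -[(11/12)·log₂(11/12) + (1/12)·log₂(1/12)]
  = 0.1151 + 0.2987
  = 0.4138 bits
H(T|S) = -Σ P(S,T)·log₂ P(T|S), where P(T|S) = P(S,T) / P(S)
  (cells with P(S,T) = 0 contribute 0)
  (S=0,T=0): P(T|S) = (11/12)/(11/12) = 1;  -(11/12)·log₂(1) = 0.0000
  (S=1,T=1): P(T|S) = (1/12)/(1/12) = 1;  -(1/12)·log₂(1) = 0.0000
H(T|S) = 0.0000 + 0.0000
  = 0.0000 bits
H(S) + H(T|S) = 0.4138 + 0.0000 = 0.4138 bits

Decomposition 2: H(T) + H(S|T)
H(T) = -[(11/12)·log₂(11/12) + (1/12)·log₂(1/12)]
  = 0.1151 + 0.2987
  = 0.4138 bits
H(S|T) = -Σ P(S,T)·log₂ P(S|T), where P(S|T) = P(S,T) / P(T)
  (cells with P(S,T) = 0 contribute 0)
  (S=0,T=0): P(S|T) = (11/12)/(11/12) = 1;  -(11/12)·log₂(1) = 0.0000
  (S=1,T=1): P(S|T) = (1/12)/(1/12) = 1;  -(1/12)·log₂(1) = 0.0000
H(S|T) = 0.0000 + 0.0000
  = 0.0000 bits
H(T) + H(S|T) = 0.4138 + 0.0000 = 0.4138 bits

Direct computation of the joint entropy:
H(S,T) = -[(11/12)·log₂(11/12) + (1/12)·log₂(1/12)]
  = 0.1151 + 0.2987
  = 0.4138 bits

All three agree: H(S,T) = 0.4138 bits ✓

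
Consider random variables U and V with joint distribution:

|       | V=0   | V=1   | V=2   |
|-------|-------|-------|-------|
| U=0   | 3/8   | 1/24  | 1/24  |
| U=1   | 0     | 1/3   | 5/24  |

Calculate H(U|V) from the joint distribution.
Marginal P(V) (column sums):
  P(V=0) = 3/8 + 0 = 3/8
  P(V=1) = 1/24 + 1/3 = 3/8
  P(V=2) = 1/24 + 5/24 = 1/4

H(U|V) = -Σ P(U,V)·log₂ P(U|V), where P(U|V) = P(U,V) / P(V)
  (cells with P(U,V) = 0 contribute 0)
  (U=0,V=0): P(U|V) = (3/8)/(3/8) = 1;  -(3/8)·log₂(1) = 0.0000
  (U=0,V=1): P(U|V) = (1/24)/(3/8) = 1/9;  -(1/24)·log₂(1/9) = 0.1321
  (U=0,V=2): P(U|V) = (1/24)/(1/4) = 1/6;  -(1/24)·log₂(1/6) = 0.1077
  (U=1,V=1): P(U|V) = (1/3)/(3/8) = 8/9;  -(1/3)·log₂(8/9) = 0.0566
  (U=1,V=2): P(U|V) = (5/24)/(1/4) = 5/6;  -(5/24)·log₂(5/6) = 0.0548
H(U|V) = 0.0000 + 0.1321 + 0.1077 + 0.0566 + 0.0548
  = 0.3512 bits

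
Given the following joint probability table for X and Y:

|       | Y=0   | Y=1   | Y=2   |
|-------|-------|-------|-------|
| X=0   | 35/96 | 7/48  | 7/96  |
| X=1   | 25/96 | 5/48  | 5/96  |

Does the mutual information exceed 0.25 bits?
Marginal P(X) (row sums):
  P(X=0) = 35/96 + 7/48 + 7/96 = 7/12
  P(X=1) = 25/96 + 5/48 + 5/96 = 5/12
Marginal P(Y) (column sums):
  P(Y=0) = 35/96 + 25/96 = 5/8
  P(Y=1) = 7/48 + 5/48 = 1/4
  P(Y=2) = 7/96 + 5/96 = 1/8

H(X) = -[(7/12)·log₂(7/12) + (5/12)·log₂(5/12)]
  = 0.4536 + 0.5263
  = 0.9799 bits
H(Y) = -[(5/8)·log₂(5/8) + (1/4)·log₂(1/4) + (1/8)·log₂(1/8)]
  = 0.4238 + 0.5000 + 0.3750
  = 1.2988 bits
H(X,Y) = -[(35/96)·log₂(35/96) + (7/48)·log₂(7/48) + (7/96)·log₂(7/96) + (25/96)·log₂(25/96) + (5/48)·log₂(5/48) + (5/96)·log₂(5/96)]
  = 0.5307 + 0.4051 + 0.2755 + 0.5055 + 0.3399 + 0.2220
  = 2.2787 bits

I(X;Y) = H(X) + H(Y) - H(X,Y)
  = 0.9799 + 1.2988 - 2.2787
  = 0.0000 bits

No. I(X;Y) = 0.0000 bits, which is ≤ 0.25 bits.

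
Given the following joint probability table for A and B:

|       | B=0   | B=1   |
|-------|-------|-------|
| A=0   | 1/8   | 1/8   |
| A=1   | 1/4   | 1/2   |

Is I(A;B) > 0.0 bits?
Marginal P(A) (row sums):
  P(A=0) = 1/8 + 1/8 = 1/4
  P(A=1) = 1/4 + 1/2 = 3/4
Marginal P(B) (column sums):
  P(B=0) = 1/8 + 1/4 = 3/8
  P(B=1) = 1/8 + 1/2 = 5/8

H(A) = -[(1/4)·log₂(1/4) + (3/4)·log₂(3/4)]
  = 0.5000 + 0.3113
  = 0.8113 bits
H(B) = -[(3/8)·log₂(3/8) + (5/8)·log₂(5/8)]
  = 0.5306 + 0.4238
  = 0.9544 bits
H(A,B) = -[(1/8)·log₂(1/8) + (1/8)·log₂(1/8) + (1/4)·log₂(1/4) + (1/2)·log₂(1/2)]
  = 0.3750 + 0.3750 + 0.5000 + 0.5000
  = 1.7500 bits

I(A;B) = H(A) + H(B) - H(A,B)
  = 0.8113 + 0.9544 - 1.7500
  = 0.0157 bits

Yes. I(A;B) = 0.0157 bits, which is > 0.0 bits.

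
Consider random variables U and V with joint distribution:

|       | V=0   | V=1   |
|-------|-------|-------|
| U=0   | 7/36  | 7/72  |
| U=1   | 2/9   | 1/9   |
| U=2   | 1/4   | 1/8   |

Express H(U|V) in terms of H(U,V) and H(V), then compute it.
H(U|V) = H(U,V) - H(V)

Marginal P(V) (column sums):
  P(V=0) = 7/36 + 2/9 + 1/4 = 2/3
  P(V=1) = 7/72 + 1/9 + 1/8 = 1/3

H(U,V) = -[(7/36)·log₂(7/36) + (7/72)·log₂(7/72) + (2/9)·log₂(2/9) + (1/9)·log₂(1/9) + (1/4)·log₂(1/4) + (1/8)·log₂(1/8)]
  = 0.4594 + 0.3269 + 0.4822 + 0.3522 + 0.5000 + 0.3750
  = 2.4957 bits
H(V) = -[(2/3)·log₂(2/3) + (1/3)·log₂(1/3)]
  = 0.3900 + 0.5283
  = 0.9183 bits

H(U|V) = 2.4957 - 0.9183 = 1.5774 bits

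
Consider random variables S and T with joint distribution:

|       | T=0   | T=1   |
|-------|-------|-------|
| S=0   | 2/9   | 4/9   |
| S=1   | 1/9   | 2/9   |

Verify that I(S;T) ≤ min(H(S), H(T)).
Marginal P(S) (row sums):
  P(S=0) = 2/9 + 4/9 = 2/3
  P(S=1) = 1/9 + 2/9 = 1/3
Marginal P(T) (column sums):
  P(T=0) = 2/9 + 1/9 = 1/3
  P(T=1) = 4/9 + 2/9 = 2/3

H(S) = -[(2/3)·log₂(2/3) + (1/3)·log₂(1/3)]
  = 0.3900 + 0.5283
  = 0.9183 bits
H(T) = -[(1/3)·log₂(1/3) + (2/3)·log₂(2/3)]
  = 0.5283 + 0.3900
  = 0.9183 bits
H(S,T) = -[(2/9)·log₂(2/9) + (4/9)·log₂(4/9) + (1/9)·log₂(1/9) + (2/9)·log₂(2/9)]
  = 0.4822 + 0.5200 + 0.3522 + 0.4822
  = 1.8366 bits

I(S;T) = H(S) + H(T) - H(S,T)
  = 0.9183 + 0.9183 - 1.8366
  = 0.0000 bits

min(H(S), H(T)) = min(0.9183, 0.9183) = 0.9183 bits
Since 0.0000 ≤ 0.9183, the bound is satisfied ✓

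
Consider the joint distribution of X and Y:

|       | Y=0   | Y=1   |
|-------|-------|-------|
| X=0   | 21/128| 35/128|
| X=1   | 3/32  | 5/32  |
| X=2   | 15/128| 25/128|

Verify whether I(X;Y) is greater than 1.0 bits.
Marginal P(X) (row sums):
  P(X=0) = 21/128 + 35/128 = 7/16
  P(X=1) = 3/32 + 5/32 = 1/4
  P(X=2) = 15/128 + 25/128 = 5/16
Marginal P(Y) (column sums):
  P(Y=0) = 21/128 + 3/32 + 15/128 = 3/8
  P(Y=1) = 35/128 + 5/32 + 25/128 = 5/8

H(X) = -[(7/16)·log₂(7/16) + (1/4)·log₂(1/4) + (5/16)·log₂(5/16)]
  = 0.5218 + 0.5000 + 0.5244
  = 1.5462 bits
H(Y) = -[(3/8)·log₂(3/8) + (5/8)·log₂(5/8)]
  = 0.5306 + 0.4238
  = 0.9544 bits
H(X,Y) = -[(21/128)·log₂(21/128) + (35/128)·log₂(35/128) + (3/32)·log₂(3/32) + (5/32)·log₂(5/32) + (15/128)·log₂(15/128) + (25/128)·log₂(25/128)]
  = 0.4278 + 0.5115 + 0.3202 + 0.4184 + 0.3625 + 0.4602
  = 2.5006 bits

I(X;Y) = H(X) + H(Y) - H(X,Y)
  = 1.5462 + 0.9544 - 2.5006
  = 0.0000 bits

No. I(X;Y) = 0.0000 bits, which is ≤ 1.0 bits.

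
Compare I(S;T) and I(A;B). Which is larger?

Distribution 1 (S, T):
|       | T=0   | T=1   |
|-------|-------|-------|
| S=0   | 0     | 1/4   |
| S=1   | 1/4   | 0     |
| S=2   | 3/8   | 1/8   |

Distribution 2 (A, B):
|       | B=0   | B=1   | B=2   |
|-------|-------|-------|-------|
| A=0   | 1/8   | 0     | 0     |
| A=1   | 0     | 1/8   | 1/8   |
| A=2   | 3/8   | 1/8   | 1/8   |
Distribution 1 (S, T):
Marginal P(S) (row sums):
  P(S=0) = 0 + 1/4 = 1/4
  P(S=1) = 1/4 + 0 = 1/4
  P(S=2) = 3/8 + 1/8 = 1/2
Marginal P(T) (column sums):
  P(T=0) = 0 + 1/4 + 3/8 = 5/8
  P(T=1) = 1/4 + 0 + 1/8 = 3/8

H(S) = -[(1/4)·log₂(1/4) + (1/4)·log₂(1/4) + (1/2)·log₂(1/2)]
  = 0.5000 + 0.5000 + 0.5000
  = 1.5000 bits
H(T) = -[(5/8)·log₂(5/8) + (3/8)·log₂(3/8)]
  = 0.4238 + 0.5306
  = 0.9544 bits
H(S,T) = -[(1/4)·log₂(1/4) + (1/4)·log₂(1/4) + (3/8)·log₂(3/8) + (1/8)·log₂(1/8)]
  = 0.5000 + 0.5000 + 0.5306 + 0.3750
  = 1.9056 bits

I(S;T) = H(S) + H(T) - H(S,T)
  = 1.5000 + 0.9544 - 1.9056
  = 0.5488 bits

Distribution 2 (A, B):
Marginal P(A) (row sums):
  P(A=0) = 1/8 + 0 + 0 = 1/8
  P(A=1) = 0 + 1/8 + 1/8 = 1/4
  P(A=2) = 3/8 + 1/8 + 1/8 = 5/8
Marginal P(B) (column sums):
  P(B=0) = 1/8 + 0 + 3/8 = 1/2
  P(B=1) = 0 + 1/8 + 1/8 = 1/4
  P(B=2) = 0 + 1/8 + 1/8 = 1/4

H(A) = -[(1/8)·log₂(1/8) + (1/4)·log₂(1/4) + (5/8)·log₂(5/8)]
  = 0.3750 + 0.5000 + 0.4238
  = 1.2988 bits
H(B) = -[(1/2)·log₂(1/2) + (1/4)·log₂(1/4) + (1/4)·log₂(1/4)]
  = 0.5000 + 0.5000 + 0.5000
  = 1.5000 bits
H(A,B) = -[(1/8)·log₂(1/8) + (1/8)·log₂(1/8) + (1/8)·log₂(1/8) + (3/8)·log₂(3/8) + (1/8)·log₂(1/8) + (1/8)·log₂(1/8)]
  = 0.3750 + 0.3750 + 0.3750 + 0.5306 + 0.3750 + 0.3750
  = 2.4056 bits

I(A;B) = H(A) + H(B) - H(A,B)
  = 1.2988 + 1.5000 - 2.4056
  = 0.3932 bits

I(S;T) = 0.5488 bits > I(A;B) = 0.3932 bits, so (S, T) has the higher mutual information (stronger dependence).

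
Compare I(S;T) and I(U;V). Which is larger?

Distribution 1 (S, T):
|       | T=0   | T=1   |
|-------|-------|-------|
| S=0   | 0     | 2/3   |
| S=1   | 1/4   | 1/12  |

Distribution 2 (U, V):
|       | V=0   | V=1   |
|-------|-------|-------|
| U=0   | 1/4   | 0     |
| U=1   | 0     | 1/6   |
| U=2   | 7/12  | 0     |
Distribution 1 (S, T):
Marginal P(S) (row sums):
  P(S=0) = 0 + 2/3 = 2/3
  P(S=1) = 1/4 + 1/12 = 1/3
Marginal P(T) (column sums):
  P(T=0) = 0 + 1/4 = 1/4
  P(T=1) = 2/3 + 1/12 = 3/4

H(S) = -[(2/3)·log₂(2/3) + (1/3)·log₂(1/3)]
  = 0.3900 + 0.5283
  = 0.9183 bits
H(T) = -[(1/4)·log₂(1/4) + (3/4)·log₂(3/4)]
  = 0.5000 + 0.3113
  = 0.8113 bits
H(S,T) = -[(2/3)·log₂(2/3) + (1/4)·log₂(1/4) + (1/12)·log₂(1/12)]
  = 0.3900 + 0.5000 + 0.2987
  = 1.1887 bits

I(S;T) = H(S) + H(T) - H(S,T)
  = 0.9183 + 0.8113 - 1.1887
  = 0.5409 bits

Distribution 2 (U, V):
Marginal P(U) (row sums):
  P(U=0) = 1/4 + 0 = 1/4
  P(U=1) = 0 + 1/6 = 1/6
  P(U=2) = 7/12 + 0 = 7/12
Marginal P(V) (column sums):
  P(V=0) = 1/4 + 0 + 7/12 = 5/6
  P(V=1) = 0 + 1/6 + 0 = 1/6

H(U) = -[(1/4)·log₂(1/4) + (1/6)·log₂(1/6) + (7/12)·log₂(7/12)]
  = 0.5000 + 0.4308 + 0.4536
  = 1.3844 bits
H(V) = -[(5/6)·log₂(5/6) + (1/6)·log₂(1/6)]
  = 0.2192 + 0.4308
  = 0.6500 bits
H(U,V) = -[(1/4)·log₂(1/4) + (1/6)·log₂(1/6) + (7/12)·log₂(7/12)]
  = 0.5000 + 0.4308 + 0.4536
  = 1.3844 bits

I(U;V) = H(U) + H(V) - H(U,V)
  = 1.3844 + 0.6500 - 1.3844
  = 0.6500 bits

I(U;V) = 0.6500 bits > I(S;T) = 0.5409 bits, so (U, V) has the higher mutual information (stronger dependence).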